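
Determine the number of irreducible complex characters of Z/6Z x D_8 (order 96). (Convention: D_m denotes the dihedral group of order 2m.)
42

Justification: The number of irreducible complex representations of a finite group equals its number of conjugacy classes. For a direct product, #classes(G x H) = #classes(G) * #classes(H). Z/6Z has 6 classes (abelian), D_8 has 7 classes, so 6 * 7 = 42, so Z/6Z x D_8 (order 96) has exactly 42 irreducible complex representations.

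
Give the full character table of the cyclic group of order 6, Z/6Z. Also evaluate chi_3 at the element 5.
Character table of Z/6Z (irreps indexed chi_0,...,chi_5 with chi_k(m) = zeta_6^(k*m), zeta_6 = exp(2*pi*i/6)):
  irrep \ class  {0} (size 1)  {1} (size 1)    {2} (size 1)    {3} (size 1)  {4} (size 1)    {5} (size 1)  
  chi_0          1             1               1               1             1               1             
  chi_1          1             exp(I*pi/3)     exp(2*I*pi/3)   -1            exp(-2*I*pi/3)  exp(-I*pi/3)  
  chi_2          1             exp(2*I*pi/3)   exp(-2*I*pi/3)  1             exp(2*I*pi/3)   exp(-2*I*pi/3)
  chi_3          1             -1              1               -1            1               -1            
  chi_4          1             exp(-2*I*pi/3)  exp(2*I*pi/3)   1             exp(-2*I*pi/3)  exp(2*I*pi/3) 
  chi_5          1             exp(-I*pi/3)    exp(-2*I*pi/3)  -1            exp(2*I*pi/3)   exp(I*pi/3)   

Spot check: chi_3(5) = zeta_6^(3*5) = zeta_6^15 = -1.

Working: Z/6Z is abelian, so all 6 irreducible complex representations are 1-dimensional. They are given by chi_k(m) = zeta_6^(k*m) for k = 0,...,5. Row orthogonality: sum_m chi_k(m) conj(chi_l(m)) = 6 * [k = l].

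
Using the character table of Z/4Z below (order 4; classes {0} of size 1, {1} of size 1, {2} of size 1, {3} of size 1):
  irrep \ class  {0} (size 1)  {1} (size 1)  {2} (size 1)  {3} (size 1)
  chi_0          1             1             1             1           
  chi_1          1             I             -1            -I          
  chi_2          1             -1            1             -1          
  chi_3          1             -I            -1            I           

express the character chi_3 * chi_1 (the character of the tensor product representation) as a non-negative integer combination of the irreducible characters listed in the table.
chi_3 tensor chi_1 = chi_0 (all other irreducibles have multiplicity 0).

Derivation: The character of a tensor product is the pointwise product (chi_3 * chi_1)(C) = chi_3(C) * chi_1(C):
  {0}: (1)*(1), {1}: (-I)*(I), {2}: (-1)*(-1), {3}: (I)*(-I)
so (chi_3 * chi_1) takes values
  {0} -> 1, {1} -> 1, {2} -> 1, {3} -> 1.
Now take the inner product of this character with each irreducible chi from the table, <chi_3*chi_1, chi> = (1/4) sum_C |C| (chi_3*chi_1)(C) conj(chi(C)):
  <chi_3*chi_1, chi_0> = (1/4)[1*(1)*conj(1) + 1*(1)*conj(1) + 1*(1)*conj(1) + 1*(1)*conj(1)]
      = (1/4)[(1) + (1) + (1) + (1)] = 4/4 = 1
  <chi_3*chi_1, chi_1> = (1/4)[1*(1)*conj(1) + 1*(1)*conj(I) + 1*(1)*conj(-1) + 1*(1)*conj(-I)]
      = (1/4)[(1) + (-I) + (-1) + (I)] = 0/4 = 0
  <chi_3*chi_1, chi_2> = (1/4)[1*(1)*conj(1) + 1*(1)*conj(-1) + 1*(1)*conj(1) + 1*(1)*conj(-1)]
      = (1/4)[(1) + (-1) + (1) + (-1)] = 0/4 = 0
  <chi_3*chi_1, chi_3> = (1/4)[1*(1)*conj(1) + 1*(1)*conj(-I) + 1*(1)*conj(-1) + 1*(1)*conj(I)]
      = (1/4)[(1) + (I) + (-1) + (-I)] = 0/4 = 0
(Exp terms are combined using exp(i*s)*conj(exp(i*t)) = exp(i*(s-t)), and sums of them are collapsed using the identity that for every m > 1 the m distinct m-th roots of unity sum to 0, e.g. 1 + exp(2*I*pi/3) + exp(-2*I*pi/3) = 0.)
Hence the multiplicities are chi_0: 1. Dimension check: dim(chi_3)*dim(chi_1) = 1*1 = 1 and sum (mult * dim) = 1*1 = 1.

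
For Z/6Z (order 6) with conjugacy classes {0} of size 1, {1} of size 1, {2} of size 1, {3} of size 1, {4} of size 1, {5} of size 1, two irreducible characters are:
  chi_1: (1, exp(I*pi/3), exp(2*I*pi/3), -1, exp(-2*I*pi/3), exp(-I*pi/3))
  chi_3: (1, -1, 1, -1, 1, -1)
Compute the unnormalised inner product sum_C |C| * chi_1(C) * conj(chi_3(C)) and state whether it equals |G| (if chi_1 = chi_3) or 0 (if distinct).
Sum = 0; so <chi_1, chi_3> = 0 (distinct irreducibles are orthogonal).

Solution. Compute term by term over conjugacy classes (|C| * chi_1(C) * conj(chi_3(C))):
  1*(1)*conj(1) + 1*(exp(I*pi/3))*conj(-1) + 1*(exp(2*I*pi/3))*conj(1) + 1*(-1)*conj(-1) + 1*(exp(-2*I*pi/3))*conj(1) + 1*(exp(-I*pi/3))*conj(-1)
  = (1) + (-exp(I*pi/3)) + (exp(2*I*pi/3)) + (1) + (exp(-2*I*pi/3)) + (-exp(-I*pi/3))
  = 0.
(Exp terms are combined using exp(i*s)*conj(exp(i*t)) = exp(i*(s-t)), and sums of them are collapsed using the identity that for every m > 1 the m distinct m-th roots of unity sum to 0, e.g. 1 + exp(2*I*pi/3) + exp(-2*I*pi/3) = 0.)
Dividing by |G| = 6 gives 0/6 = 0, matching the row-orthogonality relation <chi_1, chi_3> = [chi_1 = chi_3].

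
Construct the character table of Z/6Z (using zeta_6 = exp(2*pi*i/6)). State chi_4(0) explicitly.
Character table of Z/6Z (irreps indexed chi_0,...,chi_5 with chi_k(m) = zeta_6^(k*m), zeta_6 = exp(2*pi*i/6)):
  irrep \ class  {0} (size 1)  {1} (size 1)    {2} (size 1)    {3} (size 1)  {4} (size 1)    {5} (size 1)  
  chi_0          1             1               1               1             1               1             
  chi_1          1             exp(I*pi/3)     exp(2*I*pi/3)   -1            exp(-2*I*pi/3)  exp(-I*pi/3)  
  chi_2          1             exp(2*I*pi/3)   exp(-2*I*pi/3)  1             exp(2*I*pi/3)   exp(-2*I*pi/3)
  chi_3          1             -1              1               -1            1               -1            
  chi_4          1             exp(-2*I*pi/3)  exp(2*I*pi/3)   1             exp(-2*I*pi/3)  exp(2*I*pi/3) 
  chi_5          1             exp(-I*pi/3)    exp(-2*I*pi/3)  -1            exp(2*I*pi/3)   exp(I*pi/3)   

Spot check: chi_4(0) = zeta_6^(4*0) = zeta_6^0 = 1.

Explanation: Z/6Z is abelian, so all 6 irreducible complex representations are 1-dimensional. They are given by chi_k(m) = zeta_6^(k*m) for k = 0,...,5. Row orthogonality: sum_m chi_k(m) conj(chi_l(m)) = 6 * [k = l].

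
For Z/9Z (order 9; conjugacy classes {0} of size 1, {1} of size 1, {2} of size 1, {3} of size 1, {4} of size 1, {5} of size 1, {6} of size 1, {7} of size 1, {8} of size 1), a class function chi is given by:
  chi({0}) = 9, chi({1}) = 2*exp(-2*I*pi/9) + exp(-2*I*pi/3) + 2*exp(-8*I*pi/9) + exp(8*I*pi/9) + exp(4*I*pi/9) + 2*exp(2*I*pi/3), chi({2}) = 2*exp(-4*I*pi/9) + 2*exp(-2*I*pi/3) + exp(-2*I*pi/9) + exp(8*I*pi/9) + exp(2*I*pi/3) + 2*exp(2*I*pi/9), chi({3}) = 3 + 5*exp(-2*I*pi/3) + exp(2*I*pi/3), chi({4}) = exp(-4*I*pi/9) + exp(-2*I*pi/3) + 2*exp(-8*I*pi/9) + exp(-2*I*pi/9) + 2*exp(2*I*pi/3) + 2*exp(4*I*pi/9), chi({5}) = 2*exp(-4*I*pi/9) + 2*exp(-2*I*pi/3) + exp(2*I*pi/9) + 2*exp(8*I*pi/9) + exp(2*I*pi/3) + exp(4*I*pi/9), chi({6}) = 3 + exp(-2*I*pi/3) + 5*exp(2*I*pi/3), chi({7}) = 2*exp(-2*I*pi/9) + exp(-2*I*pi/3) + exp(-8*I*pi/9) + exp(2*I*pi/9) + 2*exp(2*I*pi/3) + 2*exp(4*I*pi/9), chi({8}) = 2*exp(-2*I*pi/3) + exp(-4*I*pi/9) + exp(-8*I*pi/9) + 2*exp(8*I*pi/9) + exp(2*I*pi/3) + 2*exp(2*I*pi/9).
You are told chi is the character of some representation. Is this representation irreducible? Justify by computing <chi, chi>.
Not irreducible (reducible): <chi, chi> = 15 > 1.

Argument: <chi, chi> = (1/|G|) sum_C |C| * |chi(C)|^2 = (1/9)[1*|9|^2 + 1*|2*exp(-2*I*pi/9) + exp(-2*I*pi/3) + 2*exp(-8*I*pi/9) + exp(8*I*pi/9) + exp(4*I*pi/9) + 2*exp(2*I*pi/3)|^2 + 1*|2*exp(-4*I*pi/9) + 2*exp(-2*I*pi/3) + exp(-2*I*pi/9) + exp(8*I*pi/9) + exp(2*I*pi/3) + 2*exp(2*I*pi/9)|^2 + 1*|3 + 5*exp(-2*I*pi/3) + exp(2*I*pi/3)|^2 + 1*|exp(-4*I*pi/9) + exp(-2*I*pi/3) + 2*exp(-8*I*pi/9) + exp(-2*I*pi/9) + 2*exp(2*I*pi/3) + 2*exp(4*I*pi/9)|^2 + 1*|2*exp(-4*I*pi/9) + 2*exp(-2*I*pi/3) + exp(2*I*pi/9) + 2*exp(8*I*pi/9) + exp(2*I*pi/3) + exp(4*I*pi/9)|^2 + 1*|3 + exp(-2*I*pi/3) + 5*exp(2*I*pi/3)|^2 + 1*|2*exp(-2*I*pi/9) + exp(-2*I*pi/3) + exp(-8*I*pi/9) + exp(2*I*pi/9) + 2*exp(2*I*pi/3) + 2*exp(4*I*pi/9)|^2 + 1*|2*exp(-2*I*pi/3) + exp(-4*I*pi/9) + exp(-8*I*pi/9) + 2*exp(8*I*pi/9) + exp(2*I*pi/3) + 2*exp(2*I*pi/9)|^2]
  = (1/9)[(81) + (15 + 10*exp(-2*I*pi/3) + 8*exp(-4*I*pi/9) + 8*exp(-2*I*pi/9) + 7*exp(-8*I*pi/9) + 7*exp(8*I*pi/9) + 8*exp(2*I*pi/9) + 8*exp(4*I*pi/9) + 10*exp(2*I*pi/3)) + (15 + 10*exp(-2*I*pi/3) + 8*exp(-4*I*pi/9) + 7*exp(-2*I*pi/9) + 8*exp(-8*I*pi/9) + 8*exp(8*I*pi/9) + 7*exp(2*I*pi/9) + 8*exp(4*I*pi/9) + 10*exp(2*I*pi/3)) + (12) + (15 + 10*exp(-2*I*pi/3) + 7*exp(-4*I*pi/9) + 8*exp(-2*I*pi/9) + 8*exp(-8*I*pi/9) + 8*exp(8*I*pi/9) + 8*exp(2*I*pi/9) + 7*exp(4*I*pi/9) + 10*exp(2*I*pi/3)) + (15 + 10*exp(-2*I*pi/3) + 7*exp(-4*I*pi/9) + 8*exp(-2*I*pi/9) + 8*exp(-8*I*pi/9) + 8*exp(8*I*pi/9) + 8*exp(2*I*pi/9) + 7*exp(4*I*pi/9) + 10*exp(2*I*pi/3)) + (12) + (15 + 10*exp(-2*I*pi/3) + 8*exp(-4*I*pi/9) + 7*exp(-2*I*pi/9) + 8*exp(-8*I*pi/9) + 8*exp(8*I*pi/9) + 7*exp(2*I*pi/9) + 8*exp(4*I*pi/9) + 10*exp(2*I*pi/3)) + (15 + 10*exp(-2*I*pi/3) + 8*exp(-4*I*pi/9) + 8*exp(-2*I*pi/9) + 7*exp(-8*I*pi/9) + 7*exp(8*I*pi/9) + 8*exp(2*I*pi/9) + 8*exp(4*I*pi/9) + 10*exp(2*I*pi/3))] = 135/9 = 15.
(Exp terms are combined using exp(i*s)*conj(exp(i*t)) = exp(i*(s-t)), and sums of them are collapsed using the identity that for every m > 1 the m distinct m-th roots of unity sum to 0, e.g. 1 + exp(2*I*pi/3) + exp(-2*I*pi/3) = 0.)
A character is irreducible iff <chi, chi> = 1, so this representation is reducible.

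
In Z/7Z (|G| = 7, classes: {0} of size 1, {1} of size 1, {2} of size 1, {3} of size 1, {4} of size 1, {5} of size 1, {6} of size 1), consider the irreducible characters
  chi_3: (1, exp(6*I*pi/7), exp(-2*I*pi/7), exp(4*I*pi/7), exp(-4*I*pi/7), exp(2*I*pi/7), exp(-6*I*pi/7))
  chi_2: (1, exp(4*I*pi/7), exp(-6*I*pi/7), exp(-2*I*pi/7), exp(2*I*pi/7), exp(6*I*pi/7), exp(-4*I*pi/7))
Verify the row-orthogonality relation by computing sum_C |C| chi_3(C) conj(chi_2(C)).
Sum = 0; so <chi_3, chi_2> = 0 (distinct irreducibles are orthogonal).

Reasoning: Compute term by term over conjugacy classes (|C| * chi_3(C) * conj(chi_2(C))):
  1*(1)*conj(1) + 1*(exp(6*I*pi/7))*conj(exp(4*I*pi/7)) + 1*(exp(-2*I*pi/7))*conj(exp(-6*I*pi/7)) + 1*(exp(4*I*pi/7))*conj(exp(-2*I*pi/7)) + 1*(exp(-4*I*pi/7))*conj(exp(2*I*pi/7)) + 1*(exp(2*I*pi/7))*conj(exp(6*I*pi/7)) + 1*(exp(-6*I*pi/7))*conj(exp(-4*I*pi/7))
  = (1) + (exp(2*I*pi/7)) + (exp(4*I*pi/7)) + (exp(6*I*pi/7)) + (exp(-6*I*pi/7)) + (exp(-4*I*pi/7)) + (exp(-2*I*pi/7))
  = 0.
(Exp terms are combined using exp(i*s)*conj(exp(i*t)) = exp(i*(s-t)), and sums of them are collapsed using the identity that for every m > 1 the m distinct m-th roots of unity sum to 0, e.g. 1 + exp(2*I*pi/3) + exp(-2*I*pi/3) = 0.)
Dividing by |G| = 7 gives 0/7 = 0, matching the row-orthogonality relation <chi_3, chi_2> = [chi_3 = chi_2].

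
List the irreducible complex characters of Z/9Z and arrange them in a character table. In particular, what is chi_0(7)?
Character table of Z/9Z (irreps indexed chi_0,...,chi_8 with chi_k(m) = zeta_9^(k*m), zeta_9 = exp(2*pi*i/9)):
  irrep \ class  {0} (size 1)  {1} (size 1)    {2} (size 1)    {3} (size 1)    {4} (size 1)    {5} (size 1)    {6} (size 1)    {7} (size 1)    {8} (size 1)  
  chi_0          1             1               1               1               1               1               1               1               1             
  chi_1          1             exp(2*I*pi/9)   exp(4*I*pi/9)   exp(2*I*pi/3)   exp(8*I*pi/9)   exp(-8*I*pi/9)  exp(-2*I*pi/3)  exp(-4*I*pi/9)  exp(-2*I*pi/9)
  chi_2          1             exp(4*I*pi/9)   exp(8*I*pi/9)   exp(-2*I*pi/3)  exp(-2*I*pi/9)  exp(2*I*pi/9)   exp(2*I*pi/3)   exp(-8*I*pi/9)  exp(-4*I*pi/9)
  chi_3          1             exp(2*I*pi/3)   exp(-2*I*pi/3)  1               exp(2*I*pi/3)   exp(-2*I*pi/3)  1               exp(2*I*pi/3)   exp(-2*I*pi/3)
  chi_4          1             exp(8*I*pi/9)   exp(-2*I*pi/9)  exp(2*I*pi/3)   exp(-4*I*pi/9)  exp(4*I*pi/9)   exp(-2*I*pi/3)  exp(2*I*pi/9)   exp(-8*I*pi/9)
  chi_5          1             exp(-8*I*pi/9)  exp(2*I*pi/9)   exp(-2*I*pi/3)  exp(4*I*pi/9)   exp(-4*I*pi/9)  exp(2*I*pi/3)   exp(-2*I*pi/9)  exp(8*I*pi/9) 
  chi_6          1             exp(-2*I*pi/3)  exp(2*I*pi/3)   1               exp(-2*I*pi/3)  exp(2*I*pi/3)   1               exp(-2*I*pi/3)  exp(2*I*pi/3) 
  chi_7          1             exp(-4*I*pi/9)  exp(-8*I*pi/9)  exp(2*I*pi/3)   exp(2*I*pi/9)   exp(-2*I*pi/9)  exp(-2*I*pi/3)  exp(8*I*pi/9)   exp(4*I*pi/9) 
  chi_8          1             exp(-2*I*pi/9)  exp(-4*I*pi/9)  exp(-2*I*pi/3)  exp(-8*I*pi/9)  exp(8*I*pi/9)   exp(2*I*pi/3)   exp(4*I*pi/9)   exp(2*I*pi/9) 

Spot check: chi_0(7) = zeta_9^(0*7) = zeta_9^0 = 1.

Explanation: Z/9Z is abelian, so all 9 irreducible complex representations are 1-dimensional. They are given by chi_k(m) = zeta_9^(k*m) for k = 0,...,8. Row orthogonality: sum_m chi_k(m) conj(chi_l(m)) = 9 * [k = l].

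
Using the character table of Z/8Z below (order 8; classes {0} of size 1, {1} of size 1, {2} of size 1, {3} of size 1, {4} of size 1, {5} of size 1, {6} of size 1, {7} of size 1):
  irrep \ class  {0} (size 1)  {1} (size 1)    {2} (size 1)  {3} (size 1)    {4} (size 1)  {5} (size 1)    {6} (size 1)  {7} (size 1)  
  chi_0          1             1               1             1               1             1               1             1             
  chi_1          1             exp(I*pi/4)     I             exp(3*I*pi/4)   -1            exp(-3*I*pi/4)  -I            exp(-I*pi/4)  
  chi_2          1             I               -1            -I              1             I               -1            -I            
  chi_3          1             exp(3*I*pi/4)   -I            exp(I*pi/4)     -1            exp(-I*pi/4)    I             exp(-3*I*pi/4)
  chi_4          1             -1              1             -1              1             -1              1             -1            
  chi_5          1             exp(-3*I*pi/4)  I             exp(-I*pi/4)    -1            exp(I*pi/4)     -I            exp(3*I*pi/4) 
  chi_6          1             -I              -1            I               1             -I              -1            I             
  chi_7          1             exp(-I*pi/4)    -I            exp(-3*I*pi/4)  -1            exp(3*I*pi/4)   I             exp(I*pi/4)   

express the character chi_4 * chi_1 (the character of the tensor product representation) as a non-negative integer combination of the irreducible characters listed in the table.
chi_4 tensor chi_1 = chi_5 (all other irreducibles have multiplicity 0).

Working: The character of a tensor product is the pointwise product (chi_4 * chi_1)(C) = chi_4(C) * chi_1(C):
  {0}: (1)*(1), {1}: (-1)*(exp(I*pi/4)), {2}: (1)*(I), {3}: (-1)*(exp(3*I*pi/4)), {4}: (1)*(-1), {5}: (-1)*(exp(-3*I*pi/4)), {6}: (1)*(-I), {7}: (-1)*(exp(-I*pi/4))
so (chi_4 * chi_1) takes values
  {0} -> 1, {1} -> -exp(I*pi/4), {2} -> I, {3} -> -exp(3*I*pi/4), {4} -> -1, {5} -> -exp(-3*I*pi/4), {6} -> -I, {7} -> -exp(-I*pi/4).
Now take the inner product of this character with each irreducible chi from the table, <chi_4*chi_1, chi> = (1/8) sum_C |C| (chi_4*chi_1)(C) conj(chi(C)):
  <chi_4*chi_1, chi_0> = (1/8)[1*(1)*conj(1) + 1*(-exp(I*pi/4))*conj(1) + 1*(I)*conj(1) + 1*(-exp(3*I*pi/4))*conj(1) + 1*(-1)*conj(1) + 1*(-exp(-3*I*pi/4))*conj(1) + 1*(-I)*conj(1) + 1*(-exp(-I*pi/4))*conj(1)]
      = (1/8)[(1) + (-exp(I*pi/4)) + (I) + (-exp(3*I*pi/4)) + (-1) + (-exp(-3*I*pi/4)) + (-I) + (-exp(-I*pi/4))] = 0/8 = 0
  <chi_4*chi_1, chi_1> = (1/8)[1*(1)*conj(1) + 1*(-exp(I*pi/4))*conj(exp(I*pi/4)) + 1*(I)*conj(I) + 1*(-exp(3*I*pi/4))*conj(exp(3*I*pi/4)) + 1*(-1)*conj(-1) + 1*(-exp(-3*I*pi/4))*conj(exp(-3*I*pi/4)) + 1*(-I)*conj(-I) + 1*(-exp(-I*pi/4))*conj(exp(-I*pi/4))]
      = (1/8)[(1) + (-1) + (1) + (-1) + (1) + (-1) + (1) + (-1)] = 0/8 = 0
  <chi_4*chi_1, chi_2> = (1/8)[1*(1)*conj(1) + 1*(-exp(I*pi/4))*conj(I) + 1*(I)*conj(-1) + 1*(-exp(3*I*pi/4))*conj(-I) + 1*(-1)*conj(1) + 1*(-exp(-3*I*pi/4))*conj(I) + 1*(-I)*conj(-1) + 1*(-exp(-I*pi/4))*conj(-I)]
      = (1/8)[(1) + (exp(3*I*pi/4)) + (-I) + (-exp(-3*I*pi/4)) + (-1) + (exp(-I*pi/4)) + (I) + (-exp(I*pi/4))] = 0/8 = 0
  <chi_4*chi_1, chi_3> = (1/8)[1*(1)*conj(1) + 1*(-exp(I*pi/4))*conj(exp(3*I*pi/4)) + 1*(I)*conj(-I) + 1*(-exp(3*I*pi/4))*conj(exp(I*pi/4)) + 1*(-1)*conj(-1) + 1*(-exp(-3*I*pi/4))*conj(exp(-I*pi/4)) + 1*(-I)*conj(I) + 1*(-exp(-I*pi/4))*conj(exp(-3*I*pi/4))]
      = (1/8)[(1) + (I) + (-1) + (-I) + (1) + (I) + (-1) + (-I)] = 0/8 = 0
  <chi_4*chi_1, chi_4> = (1/8)[1*(1)*conj(1) + 1*(-exp(I*pi/4))*conj(-1) + 1*(I)*conj(1) + 1*(-exp(3*I*pi/4))*conj(-1) + 1*(-1)*conj(1) + 1*(-exp(-3*I*pi/4))*conj(-1) + 1*(-I)*conj(1) + 1*(-exp(-I*pi/4))*conj(-1)]
      = (1/8)[(1) + (exp(I*pi/4)) + (I) + (exp(3*I*pi/4)) + (-1) + (exp(-3*I*pi/4)) + (-I) + (exp(-I*pi/4))] = 0/8 = 0
  <chi_4*chi_1, chi_5> = (1/8)[1*(1)*conj(1) + 1*(-exp(I*pi/4))*conj(exp(-3*I*pi/4)) + 1*(I)*conj(I) + 1*(-exp(3*I*pi/4))*conj(exp(-I*pi/4)) + 1*(-1)*conj(-1) + 1*(-exp(-3*I*pi/4))*conj(exp(I*pi/4)) + 1*(-I)*conj(-I) + 1*(-exp(-I*pi/4))*conj(exp(3*I*pi/4))]
      = (1/8)[(1) + (1) + (1) + (1) + (1) + (1) + (1) + (1)] = 8/8 = 1
  <chi_4*chi_1, chi_6> = (1/8)[1*(1)*conj(1) + 1*(-exp(I*pi/4))*conj(-I) + 1*(I)*conj(-1) + 1*(-exp(3*I*pi/4))*conj(I) + 1*(-1)*conj(1) + 1*(-exp(-3*I*pi/4))*conj(-I) + 1*(-I)*conj(-1) + 1*(-exp(-I*pi/4))*conj(I)]
      = (1/8)[(1) + (-exp(3*I*pi/4)) + (-I) + (exp(-3*I*pi/4)) + (-1) + (-exp(-I*pi/4)) + (I) + (exp(I*pi/4))] = 0/8 = 0
  <chi_4*chi_1, chi_7> = (1/8)[1*(1)*conj(1) + 1*(-exp(I*pi/4))*conj(exp(-I*pi/4)) + 1*(I)*conj(-I) + 1*(-exp(3*I*pi/4))*conj(exp(-3*I*pi/4)) + 1*(-1)*conj(-1) + 1*(-exp(-3*I*pi/4))*conj(exp(3*I*pi/4)) + 1*(-I)*conj(I) + 1*(-exp(-I*pi/4))*conj(exp(I*pi/4))]
      = (1/8)[(1) + (-I) + (-1) + (I) + (1) + (-I) + (-1) + (I)] = 0/8 = 0
(Exp terms are combined using exp(i*s)*conj(exp(i*t)) = exp(i*(s-t)), and sums of them are collapsed using the identity that for every m > 1 the m distinct m-th roots of unity sum to 0, e.g. 1 + exp(2*I*pi/3) + exp(-2*I*pi/3) = 0.)
Hence the multiplicities are chi_5: 1. Dimension check: dim(chi_4)*dim(chi_1) = 1*1 = 1 and sum (mult * dim) = 1*1 = 1.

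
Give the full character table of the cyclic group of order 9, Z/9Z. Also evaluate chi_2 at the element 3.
Character table of Z/9Z (irreps indexed chi_0,...,chi_8 with chi_k(m) = zeta_9^(k*m), zeta_9 = exp(2*pi*i/9)):
  irrep \ class  {0} (size 1)  {1} (size 1)    {2} (size 1)    {3} (size 1)    {4} (size 1)    {5} (size 1)    {6} (size 1)    {7} (size 1)    {8} (size 1)  
  chi_0          1             1               1               1               1               1               1               1               1             
  chi_1          1             exp(2*I*pi/9)   exp(4*I*pi/9)   exp(2*I*pi/3)   exp(8*I*pi/9)   exp(-8*I*pi/9)  exp(-2*I*pi/3)  exp(-4*I*pi/9)  exp(-2*I*pi/9)
  chi_2          1             exp(4*I*pi/9)   exp(8*I*pi/9)   exp(-2*I*pi/3)  exp(-2*I*pi/9)  exp(2*I*pi/9)   exp(2*I*pi/3)   exp(-8*I*pi/9)  exp(-4*I*pi/9)
  chi_3          1             exp(2*I*pi/3)   exp(-2*I*pi/3)  1               exp(2*I*pi/3)   exp(-2*I*pi/3)  1               exp(2*I*pi/3)   exp(-2*I*pi/3)
  chi_4          1             exp(8*I*pi/9)   exp(-2*I*pi/9)  exp(2*I*pi/3)   exp(-4*I*pi/9)  exp(4*I*pi/9)   exp(-2*I*pi/3)  exp(2*I*pi/9)   exp(-8*I*pi/9)
  chi_5          1             exp(-8*I*pi/9)  exp(2*I*pi/9)   exp(-2*I*pi/3)  exp(4*I*pi/9)   exp(-4*I*pi/9)  exp(2*I*pi/3)   exp(-2*I*pi/9)  exp(8*I*pi/9) 
  chi_6          1             exp(-2*I*pi/3)  exp(2*I*pi/3)   1               exp(-2*I*pi/3)  exp(2*I*pi/3)   1               exp(-2*I*pi/3)  exp(2*I*pi/3) 
  chi_7          1             exp(-4*I*pi/9)  exp(-8*I*pi/9)  exp(2*I*pi/3)   exp(2*I*pi/9)   exp(-2*I*pi/9)  exp(-2*I*pi/3)  exp(8*I*pi/9)   exp(4*I*pi/9) 
  chi_8          1             exp(-2*I*pi/9)  exp(-4*I*pi/9)  exp(-2*I*pi/3)  exp(-8*I*pi/9)  exp(8*I*pi/9)   exp(2*I*pi/3)   exp(4*I*pi/9)   exp(2*I*pi/9) 

Spot check: chi_2(3) = zeta_9^(2*3) = zeta_9^6 = exp(-2*I*pi/3).

Argument: Z/9Z is abelian, so all 9 irreducible complex representations are 1-dimensional. They are given by chi_k(m) = zeta_9^(k*m) for k = 0,...,8. Row orthogonality: sum_m chi_k(m) conj(chi_l(m)) = 9 * [k = l].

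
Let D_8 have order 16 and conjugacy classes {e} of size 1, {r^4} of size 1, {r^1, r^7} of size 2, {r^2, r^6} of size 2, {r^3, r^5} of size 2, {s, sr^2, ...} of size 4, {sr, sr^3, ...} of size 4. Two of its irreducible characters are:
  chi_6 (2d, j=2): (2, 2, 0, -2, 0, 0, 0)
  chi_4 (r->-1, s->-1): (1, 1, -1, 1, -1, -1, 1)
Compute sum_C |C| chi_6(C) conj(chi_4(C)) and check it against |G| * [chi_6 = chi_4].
Sum = 0; so <chi_6, chi_4> = 0 (distinct irreducibles are orthogonal).

Derivation: Compute term by term over conjugacy classes (|C| * chi_6(C) * conj(chi_4(C))):
  1*(2)*conj(1) + 1*(2)*conj(1) + 2*(0)*conj(-1) + 2*(-2)*conj(1) + 2*(0)*conj(-1) + 4*(0)*conj(-1) + 4*(0)*conj(1)
  = (2) + (2) + (0) + (-4) + (0) + (0) + (0)
  = 0.
Dividing by |G| = 16 gives 0/16 = 0, matching the row-orthogonality relation <chi_6, chi_4> = [chi_6 = chi_4].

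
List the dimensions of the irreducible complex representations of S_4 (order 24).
Dimensions: 1, 1, 2, 3, 3

Justification: There are 5 irreducibles (= number of conjugacy classes). Their dimensions d_i satisfy sum d_i^2 = |G| = 24: 1 + 1 + 4 + 9 + 9 = 24.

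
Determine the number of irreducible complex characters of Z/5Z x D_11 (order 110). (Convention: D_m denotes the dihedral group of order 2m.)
35

Solution. The number of irreducible complex representations of a finite group equals its number of conjugacy classes. For a direct product, #classes(G x H) = #classes(G) * #classes(H). Z/5Z has 5 classes (abelian), D_11 has 7 classes, so 5 * 7 = 35, so Z/5Z x D_11 (order 110) has exactly 35 irreducible complex representations.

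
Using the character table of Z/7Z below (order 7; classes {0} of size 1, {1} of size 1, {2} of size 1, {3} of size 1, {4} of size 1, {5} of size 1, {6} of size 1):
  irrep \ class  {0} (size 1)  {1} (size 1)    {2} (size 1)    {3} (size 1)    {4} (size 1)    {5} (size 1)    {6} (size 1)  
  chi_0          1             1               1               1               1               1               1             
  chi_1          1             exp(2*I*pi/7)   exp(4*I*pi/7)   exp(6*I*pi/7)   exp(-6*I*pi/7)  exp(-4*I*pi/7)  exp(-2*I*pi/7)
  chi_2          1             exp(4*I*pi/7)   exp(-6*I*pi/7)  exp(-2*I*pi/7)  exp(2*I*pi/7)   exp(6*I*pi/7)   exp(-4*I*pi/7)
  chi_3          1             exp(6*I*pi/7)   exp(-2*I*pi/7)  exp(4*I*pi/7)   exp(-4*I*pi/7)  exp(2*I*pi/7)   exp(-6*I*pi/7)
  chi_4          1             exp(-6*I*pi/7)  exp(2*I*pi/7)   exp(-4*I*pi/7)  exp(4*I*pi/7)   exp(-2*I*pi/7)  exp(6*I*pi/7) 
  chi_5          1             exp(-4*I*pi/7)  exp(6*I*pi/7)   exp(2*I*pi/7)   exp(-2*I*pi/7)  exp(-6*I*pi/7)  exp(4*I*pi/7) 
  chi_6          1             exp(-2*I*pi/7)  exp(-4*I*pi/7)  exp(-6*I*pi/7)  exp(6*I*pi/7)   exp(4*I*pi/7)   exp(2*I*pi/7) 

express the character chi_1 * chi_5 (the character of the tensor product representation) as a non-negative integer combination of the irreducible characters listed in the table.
chi_1 tensor chi_5 = chi_6 (all other irreducibles have multiplicity 0).

Justification: The character of a tensor product is the pointwise product (chi_1 * chi_5)(C) = chi_1(C) * chi_5(C):
  {0}: (1)*(1), {1}: (exp(2*I*pi/7))*(exp(-4*I*pi/7)), {2}: (exp(4*I*pi/7))*(exp(6*I*pi/7)), {3}: (exp(6*I*pi/7))*(exp(2*I*pi/7)), {4}: (exp(-6*I*pi/7))*(exp(-2*I*pi/7)), {5}: (exp(-4*I*pi/7))*(exp(-6*I*pi/7)), {6}: (exp(-2*I*pi/7))*(exp(4*I*pi/7))
so (chi_1 * chi_5) takes values
  {0} -> 1, {1} -> exp(-2*I*pi/7), {2} -> exp(-4*I*pi/7), {3} -> exp(-6*I*pi/7), {4} -> exp(6*I*pi/7), {5} -> exp(4*I*pi/7), {6} -> exp(2*I*pi/7).
Now take the inner product of this character with each irreducible chi from the table, <chi_1*chi_5, chi> = (1/7) sum_C |C| (chi_1*chi_5)(C) conj(chi(C)):
  <chi_1*chi_5, chi_0> = (1/7)[1*(1)*conj(1) + 1*(exp(-2*I*pi/7))*conj(1) + 1*(exp(-4*I*pi/7))*conj(1) + 1*(exp(-6*I*pi/7))*conj(1) + 1*(exp(6*I*pi/7))*conj(1) + 1*(exp(4*I*pi/7))*conj(1) + 1*(exp(2*I*pi/7))*conj(1)]
      = (1/7)[(1) + (exp(-2*I*pi/7)) + (exp(-4*I*pi/7)) + (exp(-6*I*pi/7)) + (exp(6*I*pi/7)) + (exp(4*I*pi/7)) + (exp(2*I*pi/7))] = 0/7 = 0
  <chi_1*chi_5, chi_1> = (1/7)[1*(1)*conj(1) + 1*(exp(-2*I*pi/7))*conj(exp(2*I*pi/7)) + 1*(exp(-4*I*pi/7))*conj(exp(4*I*pi/7)) + 1*(exp(-6*I*pi/7))*conj(exp(6*I*pi/7)) + 1*(exp(6*I*pi/7))*conj(exp(-6*I*pi/7)) + 1*(exp(4*I*pi/7))*conj(exp(-4*I*pi/7)) + 1*(exp(2*I*pi/7))*conj(exp(-2*I*pi/7))]
      = (1/7)[(1) + (exp(-4*I*pi/7)) + (exp(6*I*pi/7)) + (exp(2*I*pi/7)) + (exp(-2*I*pi/7)) + (exp(-6*I*pi/7)) + (exp(4*I*pi/7))] = 0/7 = 0
  <chi_1*chi_5, chi_2> = (1/7)[1*(1)*conj(1) + 1*(exp(-2*I*pi/7))*conj(exp(4*I*pi/7)) + 1*(exp(-4*I*pi/7))*conj(exp(-6*I*pi/7)) + 1*(exp(-6*I*pi/7))*conj(exp(-2*I*pi/7)) + 1*(exp(6*I*pi/7))*conj(exp(2*I*pi/7)) + 1*(exp(4*I*pi/7))*conj(exp(6*I*pi/7)) + 1*(exp(2*I*pi/7))*conj(exp(-4*I*pi/7))]
      = (1/7)[(1) + (exp(-6*I*pi/7)) + (exp(2*I*pi/7)) + (exp(-4*I*pi/7)) + (exp(4*I*pi/7)) + (exp(-2*I*pi/7)) + (exp(6*I*pi/7))] = 0/7 = 0
  <chi_1*chi_5, chi_3> = (1/7)[1*(1)*conj(1) + 1*(exp(-2*I*pi/7))*conj(exp(6*I*pi/7)) + 1*(exp(-4*I*pi/7))*conj(exp(-2*I*pi/7)) + 1*(exp(-6*I*pi/7))*conj(exp(4*I*pi/7)) + 1*(exp(6*I*pi/7))*conj(exp(-4*I*pi/7)) + 1*(exp(4*I*pi/7))*conj(exp(2*I*pi/7)) + 1*(exp(2*I*pi/7))*conj(exp(-6*I*pi/7))]
      = (1/7)[(1) + (exp(6*I*pi/7)) + (exp(-2*I*pi/7)) + (exp(4*I*pi/7)) + (exp(-4*I*pi/7)) + (exp(2*I*pi/7)) + (exp(-6*I*pi/7))] = 0/7 = 0
  <chi_1*chi_5, chi_4> = (1/7)[1*(1)*conj(1) + 1*(exp(-2*I*pi/7))*conj(exp(-6*I*pi/7)) + 1*(exp(-4*I*pi/7))*conj(exp(2*I*pi/7)) + 1*(exp(-6*I*pi/7))*conj(exp(-4*I*pi/7)) + 1*(exp(6*I*pi/7))*conj(exp(4*I*pi/7)) + 1*(exp(4*I*pi/7))*conj(exp(-2*I*pi/7)) + 1*(exp(2*I*pi/7))*conj(exp(6*I*pi/7))]
      = (1/7)[(1) + (exp(4*I*pi/7)) + (exp(-6*I*pi/7)) + (exp(-2*I*pi/7)) + (exp(2*I*pi/7)) + (exp(6*I*pi/7)) + (exp(-4*I*pi/7))] = 0/7 = 0
  <chi_1*chi_5, chi_5> = (1/7)[1*(1)*conj(1) + 1*(exp(-2*I*pi/7))*conj(exp(-4*I*pi/7)) + 1*(exp(-4*I*pi/7))*conj(exp(6*I*pi/7)) + 1*(exp(-6*I*pi/7))*conj(exp(2*I*pi/7)) + 1*(exp(6*I*pi/7))*conj(exp(-2*I*pi/7)) + 1*(exp(4*I*pi/7))*conj(exp(-6*I*pi/7)) + 1*(exp(2*I*pi/7))*conj(exp(4*I*pi/7))]
      = (1/7)[(1) + (exp(2*I*pi/7)) + (exp(4*I*pi/7)) + (exp(6*I*pi/7)) + (exp(-6*I*pi/7)) + (exp(-4*I*pi/7)) + (exp(-2*I*pi/7))] = 0/7 = 0
  <chi_1*chi_5, chi_6> = (1/7)[1*(1)*conj(1) + 1*(exp(-2*I*pi/7))*conj(exp(-2*I*pi/7)) + 1*(exp(-4*I*pi/7))*conj(exp(-4*I*pi/7)) + 1*(exp(-6*I*pi/7))*conj(exp(-6*I*pi/7)) + 1*(exp(6*I*pi/7))*conj(exp(6*I*pi/7)) + 1*(exp(4*I*pi/7))*conj(exp(4*I*pi/7)) + 1*(exp(2*I*pi/7))*conj(exp(2*I*pi/7))]
      = (1/7)[(1) + (1) + (1) + (1) + (1) + (1) + (1)] = 7/7 = 1
(Exp terms are combined using exp(i*s)*conj(exp(i*t)) = exp(i*(s-t)), and sums of them are collapsed using the identity that for every m > 1 the m distinct m-th roots of unity sum to 0, e.g. 1 + exp(2*I*pi/3) + exp(-2*I*pi/3) = 0.)
Hence the multiplicities are chi_6: 1. Dimension check: dim(chi_1)*dim(chi_5) = 1*1 = 1 and sum (mult * dim) = 1*1 = 1.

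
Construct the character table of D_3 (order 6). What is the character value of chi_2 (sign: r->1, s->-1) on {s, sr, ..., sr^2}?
Conjugacy classes: {e} of size 1, {r^1, r^2} of size 2, {s, sr, ..., sr^2} of size 3.
Character table:
  irrep \ class              {e} (size 1)  {r^1, r^2} (size 2)  {s, sr, ..., sr^2} (size 3)
  chi_1 (triv)               1             1                    1                          
  chi_2 (sign: r->1, s->-1)  1             1                    -1                         
  chi_3 (2d, j=1)            2             -1                   0                          

Spot check: chi_2 (sign: r->1, s->-1) on {s, sr, ..., sr^2} = -1.

Solution. D_3 has order 2*3 = 6 with 3 conjugacy classes, hence 3 irreducibles. Sum of squared dims 1 + 1 + 4 = 6 = |G|. Linear characters come from the abelianisation; the 2-dimensional irreps have character r^k -> 2*cos(2*pi*j*k/3), reflections -> 0.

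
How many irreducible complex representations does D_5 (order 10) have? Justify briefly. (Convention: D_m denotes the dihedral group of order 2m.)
4

Working: The number of irreducible complex representations of a finite group equals its number of conjugacy classes. D_5 has 4 conjugacy classes ((n+3)/2 for n odd), so D_5 (order 10) has exactly 4 irreducible complex representations.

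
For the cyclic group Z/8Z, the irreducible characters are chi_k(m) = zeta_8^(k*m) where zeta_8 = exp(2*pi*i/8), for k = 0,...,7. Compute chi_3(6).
chi_3(6) = zeta_8^18 = I

Proof sketch: chi_3(6) = zeta_8^(3*6) = zeta_8^18. Since zeta_8^8 = 1, this equals zeta_8^2 = exp(2*pi*i*2/8) = I.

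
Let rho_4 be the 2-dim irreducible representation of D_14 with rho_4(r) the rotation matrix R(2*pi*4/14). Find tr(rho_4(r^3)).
chi_{rho_4}(r^3) = 2*cos(2*pi*4*3/14) = 2*cos(2*pi/7)

Proof sketch: rho_4(r^3) is rotation by angle 2*pi*4*3/14, whose trace is 2*cos(2*pi*4*3/14) = 2*cos(2*pi/7).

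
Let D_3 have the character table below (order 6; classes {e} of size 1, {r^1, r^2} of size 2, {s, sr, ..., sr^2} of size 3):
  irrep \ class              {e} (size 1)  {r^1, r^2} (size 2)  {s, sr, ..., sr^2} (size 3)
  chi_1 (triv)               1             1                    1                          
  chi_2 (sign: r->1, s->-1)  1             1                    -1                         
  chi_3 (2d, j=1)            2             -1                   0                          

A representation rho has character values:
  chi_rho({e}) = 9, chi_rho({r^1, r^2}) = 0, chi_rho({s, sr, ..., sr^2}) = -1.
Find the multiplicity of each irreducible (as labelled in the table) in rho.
Multiplicities: chi_1: 1, chi_2: 2, chi_3: 3.

Use <chi_rho, chi> = (1/|G|) sum_C |C| * chi_rho(C) * conj(chi(C)) with |G| = 6 for each irreducible chi in the table:
  <chi_rho, chi_1> = (1/6)[1*(9)*conj(1) + 2*(0)*conj(1) + 3*(-1)*conj(1)]
      = (1/6)[(9) + (0) + (-3)] = 6/6 = 1
  <chi_rho, chi_2> = (1/6)[1*(9)*conj(1) + 2*(0)*conj(1) + 3*(-1)*conj(-1)]
      = (1/6)[(9) + (0) + (3)] = 12/6 = 2
  <chi_rho, chi_3> = (1/6)[1*(9)*conj(2) + 2*(0)*conj(-1) + 3*(-1)*conj(0)]
      = (1/6)[(18) + (0) + (0)] = 18/6 = 3
Dimension check: dim(rho) = sum (mult * dim) = 1*1 + 2*1 + 3*2 = 9 = chi_rho(e) = 9.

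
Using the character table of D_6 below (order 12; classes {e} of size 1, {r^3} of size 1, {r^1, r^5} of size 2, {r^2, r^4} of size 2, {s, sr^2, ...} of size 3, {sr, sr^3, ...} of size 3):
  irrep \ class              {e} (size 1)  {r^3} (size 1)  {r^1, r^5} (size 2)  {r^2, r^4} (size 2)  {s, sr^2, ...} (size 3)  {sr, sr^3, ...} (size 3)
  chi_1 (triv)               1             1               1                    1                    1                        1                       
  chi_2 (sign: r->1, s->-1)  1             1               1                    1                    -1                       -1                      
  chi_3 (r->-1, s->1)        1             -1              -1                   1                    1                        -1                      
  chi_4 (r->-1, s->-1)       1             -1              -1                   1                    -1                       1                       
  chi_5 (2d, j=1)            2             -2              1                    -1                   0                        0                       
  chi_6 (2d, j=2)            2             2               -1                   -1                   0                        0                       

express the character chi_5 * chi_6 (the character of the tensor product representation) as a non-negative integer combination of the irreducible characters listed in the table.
chi_5 tensor chi_6 = chi_3 + chi_4 + chi_5 (all other irreducibles have multiplicity 0).

Justification: The character of a tensor product is the pointwise product (chi_5 * chi_6)(C) = chi_5(C) * chi_6(C):
  {e}: (2)*(2), {r^3}: (-2)*(2), {r^1, r^5}: (1)*(-1), {r^2, r^4}: (-1)*(-1), {s, sr^2, ...}: (0)*(0), {sr, sr^3, ...}: (0)*(0)
so (chi_5 * chi_6) takes values
  {e} -> 4, {r^3} -> -4, {r^1, r^5} -> -1, {r^2, r^4} -> 1, {s, sr^2, ...} -> 0, {sr, sr^3, ...} -> 0.
Now take the inner product of this character with each irreducible chi from the table, <chi_5*chi_6, chi> = (1/12) sum_C |C| (chi_5*chi_6)(C) conj(chi(C)):
  <chi_5*chi_6, chi_1> = (1/12)[1*(4)*conj(1) + 1*(-4)*conj(1) + 2*(-1)*conj(1) + 2*(1)*conj(1) + 3*(0)*conj(1) + 3*(0)*conj(1)]
      = (1/12)[(4) + (-4) + (-2) + (2) + (0) + (0)] = 0/12 = 0
  <chi_5*chi_6, chi_2> = (1/12)[1*(4)*conj(1) + 1*(-4)*conj(1) + 2*(-1)*conj(1) + 2*(1)*conj(1) + 3*(0)*conj(-1) + 3*(0)*conj(-1)]
      = (1/12)[(4) + (-4) + (-2) + (2) + (0) + (0)] = 0/12 = 0
  <chi_5*chi_6, chi_3> = (1/12)[1*(4)*conj(1) + 1*(-4)*conj(-1) + 2*(-1)*conj(-1) + 2*(1)*conj(1) + 3*(0)*conj(1) + 3*(0)*conj(-1)]
      = (1/12)[(4) + (4) + (2) + (2) + (0) + (0)] = 12/12 = 1
  <chi_5*chi_6, chi_4> = (1/12)[1*(4)*conj(1) + 1*(-4)*conj(-1) + 2*(-1)*conj(-1) + 2*(1)*conj(1) + 3*(0)*conj(-1) + 3*(0)*conj(1)]
      = (1/12)[(4) + (4) + (2) + (2) + (0) + (0)] = 12/12 = 1
  <chi_5*chi_6, chi_5> = (1/12)[1*(4)*conj(2) + 1*(-4)*conj(-2) + 2*(-1)*conj(1) + 2*(1)*conj(-1) + 3*(0)*conj(0) + 3*(0)*conj(0)]
      = (1/12)[(8) + (8) + (-2) + (-2) + (0) + (0)] = 12/12 = 1
  <chi_5*chi_6, chi_6> = (1/12)[1*(4)*conj(2) + 1*(-4)*conj(2) + 2*(-1)*conj(-1) + 2*(1)*conj(-1) + 3*(0)*conj(0) + 3*(0)*conj(0)]
      = (1/12)[(8) + (-8) + (2) + (-2) + (0) + (0)] = 0/12 = 0
Hence the multiplicities are chi_3: 1, chi_4: 1, chi_5: 1. Dimension check: dim(chi_5)*dim(chi_6) = 2*2 = 4 and sum (mult * dim) = 1*1 + 1*1 + 1*2 = 4.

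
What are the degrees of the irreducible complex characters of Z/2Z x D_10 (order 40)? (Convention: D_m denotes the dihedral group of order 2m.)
Dimensions: 1, 1, 1, 1, 1, 1, 1, 1, 2, 2, 2, 2, 2, 2, 2, 2

Why: There are 16 irreducibles (= number of conjugacy classes). Their dimensions d_i satisfy sum d_i^2 = |G| = 40: 1 + 1 + 1 + 1 + 1 + 1 + 1 + 1 + 4 + 4 + 4 + 4 + 4 + 4 + 4 + 4 = 40. (For the product with Z/2Z: each of the 2 1-dim characters of Z/2Z tensors with each irrep of D_10, giving 2 copies of each D_10-dimension.)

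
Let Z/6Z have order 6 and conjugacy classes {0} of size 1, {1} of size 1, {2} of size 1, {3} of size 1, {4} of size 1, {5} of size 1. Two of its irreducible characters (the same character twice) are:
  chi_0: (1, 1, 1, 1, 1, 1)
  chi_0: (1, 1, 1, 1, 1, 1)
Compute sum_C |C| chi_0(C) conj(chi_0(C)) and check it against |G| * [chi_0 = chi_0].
Sum = 6 = |G| = 6; so <chi_0, chi_0> = 1 (norm-1 confirms irreducibility).

Solution. Compute term by term over conjugacy classes (|C| * chi_0(C) * conj(chi_0(C))):
  1*(1)*conj(1) + 1*(1)*conj(1) + 1*(1)*conj(1) + 1*(1)*conj(1) + 1*(1)*conj(1) + 1*(1)*conj(1)
  = (1) + (1) + (1) + (1) + (1) + (1)
  = 6.
(Exp terms are combined using exp(i*s)*conj(exp(i*t)) = exp(i*(s-t)), and sums of them are collapsed using the identity that for every m > 1 the m distinct m-th roots of unity sum to 0, e.g. 1 + exp(2*I*pi/3) + exp(-2*I*pi/3) = 0.)
Dividing by |G| = 6 gives 6/6 = 1, matching the row-orthogonality relation <chi_0, chi_0> = [chi_0 = chi_0].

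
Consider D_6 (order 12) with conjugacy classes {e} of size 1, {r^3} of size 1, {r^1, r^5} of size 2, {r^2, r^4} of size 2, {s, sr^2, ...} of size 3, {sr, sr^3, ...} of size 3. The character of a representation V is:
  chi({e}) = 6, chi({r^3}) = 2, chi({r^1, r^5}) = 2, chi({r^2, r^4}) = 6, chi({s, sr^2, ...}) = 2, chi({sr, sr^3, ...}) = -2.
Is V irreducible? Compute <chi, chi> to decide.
Not irreducible (reducible): <chi, chi> = 12 > 1.

Why: <chi, chi> = (1/|G|) sum_C |C| * |chi(C)|^2 = (1/12)[1*|6|^2 + 1*|2|^2 + 2*|2|^2 + 2*|6|^2 + 3*|2|^2 + 3*|-2|^2]
  = (1/12)[(36) + (4) + (8) + (72) + (12) + (12)] = 144/12 = 12.
A character is irreducible iff <chi, chi> = 1, so this representation is reducible.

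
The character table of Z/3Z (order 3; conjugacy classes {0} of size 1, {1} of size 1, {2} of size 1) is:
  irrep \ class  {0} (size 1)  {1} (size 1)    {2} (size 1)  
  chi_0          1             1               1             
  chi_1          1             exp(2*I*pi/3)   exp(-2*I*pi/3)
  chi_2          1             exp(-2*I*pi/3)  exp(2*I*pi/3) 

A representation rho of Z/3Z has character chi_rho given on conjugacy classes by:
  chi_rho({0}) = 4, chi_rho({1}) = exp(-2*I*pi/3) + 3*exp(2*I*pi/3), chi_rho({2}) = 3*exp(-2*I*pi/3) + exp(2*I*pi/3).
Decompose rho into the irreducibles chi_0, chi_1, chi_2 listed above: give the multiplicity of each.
Multiplicities: chi_0: 0, chi_1: 3, chi_2: 1.

Argument: Use <chi_rho, chi> = (1/|G|) sum_C |C| * chi_rho(C) * conj(chi(C)) with |G| = 3 for each irreducible chi in the table:
  <chi_rho, chi_0> = (1/3)[1*(4)*conj(1) + 1*(exp(-2*I*pi/3) + 3*exp(2*I*pi/3))*conj(1) + 1*(3*exp(-2*I*pi/3) + exp(2*I*pi/3))*conj(1)]
      = (1/3)[(4) + (exp(-2*I*pi/3) + 3*exp(2*I*pi/3)) + (3*exp(-2*I*pi/3) + exp(2*I*pi/3))] = 0/3 = 0
  <chi_rho, chi_1> = (1/3)[1*(4)*conj(1) + 1*(exp(-2*I*pi/3) + 3*exp(2*I*pi/3))*conj(exp(2*I*pi/3)) + 1*(3*exp(-2*I*pi/3) + exp(2*I*pi/3))*conj(exp(-2*I*pi/3))]
      = (1/3)[(4) + (3 + exp(2*I*pi/3)) + (3 + exp(-2*I*pi/3))] = 9/3 = 3
  <chi_rho, chi_2> = (1/3)[1*(4)*conj(1) + 1*(exp(-2*I*pi/3) + 3*exp(2*I*pi/3))*conj(exp(-2*I*pi/3)) + 1*(3*exp(-2*I*pi/3) + exp(2*I*pi/3))*conj(exp(2*I*pi/3))]
      = (1/3)[(4) + (1 + 3*exp(-2*I*pi/3)) + (1 + 3*exp(2*I*pi/3))] = 3/3 = 1
(Exp terms are combined using exp(i*s)*conj(exp(i*t)) = exp(i*(s-t)), and sums of them are collapsed using the identity that for every m > 1 the m distinct m-th roots of unity sum to 0, e.g. 1 + exp(2*I*pi/3) + exp(-2*I*pi/3) = 0.)
Dimension check: dim(rho) = sum (mult * dim) = 0*1 + 3*1 + 1*1 = 4 = chi_rho(e) = 4.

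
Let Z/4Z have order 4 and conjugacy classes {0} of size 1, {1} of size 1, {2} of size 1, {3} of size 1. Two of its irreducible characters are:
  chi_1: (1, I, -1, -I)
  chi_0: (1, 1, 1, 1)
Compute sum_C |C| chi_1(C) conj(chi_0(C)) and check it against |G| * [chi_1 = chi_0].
Sum = 0; so <chi_1, chi_0> = 0 (distinct irreducibles are orthogonal).

Derivation: Compute term by term over conjugacy classes (|C| * chi_1(C) * conj(chi_0(C))):
  1*(1)*conj(1) + 1*(I)*conj(1) + 1*(-1)*conj(1) + 1*(-I)*conj(1)
  = (1) + (I) + (-1) + (-I)
  = 0.
(Exp terms are combined using exp(i*s)*conj(exp(i*t)) = exp(i*(s-t)), and sums of them are collapsed using the identity that for every m > 1 the m distinct m-th roots of unity sum to 0, e.g. 1 + exp(2*I*pi/3) + exp(-2*I*pi/3) = 0.)
Dividing by |G| = 4 gives 0/4 = 0, matching the row-orthogonality relation <chi_1, chi_0> = [chi_1 = chi_0].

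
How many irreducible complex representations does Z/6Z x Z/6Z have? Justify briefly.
36

Explanation: The number of irreducible complex representations of a finite group equals its number of conjugacy classes. Z/6Z x Z/6Z is abelian of order 36, so every element is its own conjugacy class: 36 classes, so Z/6Z x Z/6Z (order 36) has exactly 36 irreducible complex representations.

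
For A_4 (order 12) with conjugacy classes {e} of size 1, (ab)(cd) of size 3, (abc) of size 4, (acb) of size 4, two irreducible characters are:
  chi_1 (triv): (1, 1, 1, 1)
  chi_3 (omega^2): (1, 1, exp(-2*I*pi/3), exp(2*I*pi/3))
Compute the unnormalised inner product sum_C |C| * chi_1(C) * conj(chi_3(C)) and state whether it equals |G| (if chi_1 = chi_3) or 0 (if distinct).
Sum = 0; so <chi_1, chi_3> = 0 (distinct irreducibles are orthogonal).

Argument: Compute term by term over conjugacy classes (|C| * chi_1(C) * conj(chi_3(C))):
  1*(1)*conj(1) + 3*(1)*conj(1) + 4*(1)*conj(exp(-2*I*pi/3)) + 4*(1)*conj(exp(2*I*pi/3))
  = (1) + (3) + (4*exp(2*I*pi/3)) + (4*exp(-2*I*pi/3))
  = 0.
(Exp terms are combined using exp(i*s)*conj(exp(i*t)) = exp(i*(s-t)), and sums of them are collapsed using the identity that for every m > 1 the m distinct m-th roots of unity sum to 0, e.g. 1 + exp(2*I*pi/3) + exp(-2*I*pi/3) = 0.)
Dividing by |G| = 12 gives 0/12 = 0, matching the row-orthogonality relation <chi_1, chi_3> = [chi_1 = chi_3].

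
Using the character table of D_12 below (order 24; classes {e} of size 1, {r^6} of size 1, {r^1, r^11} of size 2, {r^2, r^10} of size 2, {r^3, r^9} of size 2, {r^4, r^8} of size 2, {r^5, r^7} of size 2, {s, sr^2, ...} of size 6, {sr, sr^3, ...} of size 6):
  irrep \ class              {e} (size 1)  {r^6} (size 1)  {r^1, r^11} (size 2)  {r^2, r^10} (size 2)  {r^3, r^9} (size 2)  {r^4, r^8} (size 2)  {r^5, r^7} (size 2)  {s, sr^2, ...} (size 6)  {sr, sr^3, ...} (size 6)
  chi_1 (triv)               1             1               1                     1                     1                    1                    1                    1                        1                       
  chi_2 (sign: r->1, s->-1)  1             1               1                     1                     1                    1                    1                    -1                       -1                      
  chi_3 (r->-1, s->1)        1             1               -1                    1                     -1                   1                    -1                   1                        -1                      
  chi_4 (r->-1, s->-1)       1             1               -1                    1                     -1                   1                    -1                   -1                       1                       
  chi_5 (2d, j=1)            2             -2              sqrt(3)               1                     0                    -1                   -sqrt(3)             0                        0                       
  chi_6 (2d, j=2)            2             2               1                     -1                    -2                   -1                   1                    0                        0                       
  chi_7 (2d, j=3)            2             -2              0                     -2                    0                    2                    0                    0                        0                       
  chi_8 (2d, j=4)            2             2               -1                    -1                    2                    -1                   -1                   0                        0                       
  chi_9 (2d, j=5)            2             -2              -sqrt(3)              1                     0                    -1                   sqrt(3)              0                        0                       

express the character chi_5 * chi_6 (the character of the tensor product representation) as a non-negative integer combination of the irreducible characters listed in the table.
chi_5 tensor chi_6 = chi_5 + chi_7 (all other irreducibles have multiplicity 0).

Reasoning: The character of a tensor product is the pointwise product (chi_5 * chi_6)(C) = chi_5(C) * chi_6(C):
  {e}: (2)*(2), {r^6}: (-2)*(2), {r^1, r^11}: (sqrt(3))*(1), {r^2, r^10}: (1)*(-1), {r^3, r^9}: (0)*(-2), {r^4, r^8}: (-1)*(-1), {r^5, r^7}: (-sqrt(3))*(1), {s, sr^2, ...}: (0)*(0), {sr, sr^3, ...}: (0)*(0)
so (chi_5 * chi_6) takes values
  {e} -> 4, {r^6} -> -4, {r^1, r^11} -> sqrt(3), {r^2, r^10} -> -1, {r^3, r^9} -> 0, {r^4, r^8} -> 1, {r^5, r^7} -> -sqrt(3), {s, sr^2, ...} -> 0, {sr, sr^3, ...} -> 0.
Now take the inner product of this character with each irreducible chi from the table, <chi_5*chi_6, chi> = (1/24) sum_C |C| (chi_5*chi_6)(C) conj(chi(C)):
  <chi_5*chi_6, chi_1> = (1/24)[1*(4)*conj(1) + 1*(-4)*conj(1) + 2*(sqrt(3))*conj(1) + 2*(-1)*conj(1) + 2*(0)*conj(1) + 2*(1)*conj(1) + 2*(-sqrt(3))*conj(1) + 6*(0)*conj(1) + 6*(0)*conj(1)]
      = (1/24)[(4) + (-4) + (2*sqrt(3)) + (-2) + (0) + (2) + (-2*sqrt(3)) + (0) + (0)] = 0/24 = 0
  <chi_5*chi_6, chi_2> = (1/24)[1*(4)*conj(1) + 1*(-4)*conj(1) + 2*(sqrt(3))*conj(1) + 2*(-1)*conj(1) + 2*(0)*conj(1) + 2*(1)*conj(1) + 2*(-sqrt(3))*conj(1) + 6*(0)*conj(-1) + 6*(0)*conj(-1)]
      = (1/24)[(4) + (-4) + (2*sqrt(3)) + (-2) + (0) + (2) + (-2*sqrt(3)) + (0) + (0)] = 0/24 = 0
  <chi_5*chi_6, chi_3> = (1/24)[1*(4)*conj(1) + 1*(-4)*conj(1) + 2*(sqrt(3))*conj(-1) + 2*(-1)*conj(1) + 2*(0)*conj(-1) + 2*(1)*conj(1) + 2*(-sqrt(3))*conj(-1) + 6*(0)*conj(1) + 6*(0)*conj(-1)]
      = (1/24)[(4) + (-4) + (-2*sqrt(3)) + (-2) + (0) + (2) + (2*sqrt(3)) + (0) + (0)] = 0/24 = 0
  <chi_5*chi_6, chi_4> = (1/24)[1*(4)*conj(1) + 1*(-4)*conj(1) + 2*(sqrt(3))*conj(-1) + 2*(-1)*conj(1) + 2*(0)*conj(-1) + 2*(1)*conj(1) + 2*(-sqrt(3))*conj(-1) + 6*(0)*conj(-1) + 6*(0)*conj(1)]
      = (1/24)[(4) + (-4) + (-2*sqrt(3)) + (-2) + (0) + (2) + (2*sqrt(3)) + (0) + (0)] = 0/24 = 0
  <chi_5*chi_6, chi_5> = (1/24)[1*(4)*conj(2) + 1*(-4)*conj(-2) + 2*(sqrt(3))*conj(sqrt(3)) + 2*(-1)*conj(1) + 2*(0)*conj(0) + 2*(1)*conj(-1) + 2*(-sqrt(3))*conj(-sqrt(3)) + 6*(0)*conj(0) + 6*(0)*conj(0)]
      = (1/24)[(8) + (8) + (6) + (-2) + (0) + (-2) + (6) + (0) + (0)] = 24/24 = 1
  <chi_5*chi_6, chi_6> = (1/24)[1*(4)*conj(2) + 1*(-4)*conj(2) + 2*(sqrt(3))*conj(1) + 2*(-1)*conj(-1) + 2*(0)*conj(-2) + 2*(1)*conj(-1) + 2*(-sqrt(3))*conj(1) + 6*(0)*conj(0) + 6*(0)*conj(0)]
      = (1/24)[(8) + (-8) + (2*sqrt(3)) + (2) + (0) + (-2) + (-2*sqrt(3)) + (0) + (0)] = 0/24 = 0
  <chi_5*chi_6, chi_7> = (1/24)[1*(4)*conj(2) + 1*(-4)*conj(-2) + 2*(sqrt(3))*conj(0) + 2*(-1)*conj(-2) + 2*(0)*conj(0) + 2*(1)*conj(2) + 2*(-sqrt(3))*conj(0) + 6*(0)*conj(0) + 6*(0)*conj(0)]
      = (1/24)[(8) + (8) + (0) + (4) + (0) + (4) + (0) + (0) + (0)] = 24/24 = 1
  <chi_5*chi_6, chi_8> = (1/24)[1*(4)*conj(2) + 1*(-4)*conj(2) + 2*(sqrt(3))*conj(-1) + 2*(-1)*conj(-1) + 2*(0)*conj(2) + 2*(1)*conj(-1) + 2*(-sqrt(3))*conj(-1) + 6*(0)*conj(0) + 6*(0)*conj(0)]
      = (1/24)[(8) + (-8) + (-2*sqrt(3)) + (2) + (0) + (-2) + (2*sqrt(3)) + (0) + (0)] = 0/24 = 0
  <chi_5*chi_6, chi_9> = (1/24)[1*(4)*conj(2) + 1*(-4)*conj(-2) + 2*(sqrt(3))*conj(-sqrt(3)) + 2*(-1)*conj(1) + 2*(0)*conj(0) + 2*(1)*conj(-1) + 2*(-sqrt(3))*conj(sqrt(3)) + 6*(0)*conj(0) + 6*(0)*conj(0)]
      = (1/24)[(8) + (8) + (-6) + (-2) + (0) + (-2) + (-6) + (0) + (0)] = 0/24 = 0
Hence the multiplicities are chi_5: 1, chi_7: 1. Dimension check: dim(chi_5)*dim(chi_6) = 2*2 = 4 and sum (mult * dim) = 1*2 + 1*2 = 4.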